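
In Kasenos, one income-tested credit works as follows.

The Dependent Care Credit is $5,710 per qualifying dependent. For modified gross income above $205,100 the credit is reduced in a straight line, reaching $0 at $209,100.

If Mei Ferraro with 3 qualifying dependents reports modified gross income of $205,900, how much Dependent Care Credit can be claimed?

Dependent Care Credit: base = 3 × $5,710 = $17,130. $205,900 is $800 into a $4,000 phase-out range, leaving 3,200/4,000 of the credit: $17,130 × 3,200/4,000 = $13,704.

$13,704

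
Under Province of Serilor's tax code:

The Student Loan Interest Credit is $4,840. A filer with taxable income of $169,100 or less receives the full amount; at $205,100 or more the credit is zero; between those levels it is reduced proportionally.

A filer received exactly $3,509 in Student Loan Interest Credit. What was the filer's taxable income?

$3,509 is 3,509/4,840 of the full $4,840, so 1,331/4,840 of the $36,000 range has been used: income = $169,100 + $36,000 × 1,331/4,840 = $179,000.

$179,000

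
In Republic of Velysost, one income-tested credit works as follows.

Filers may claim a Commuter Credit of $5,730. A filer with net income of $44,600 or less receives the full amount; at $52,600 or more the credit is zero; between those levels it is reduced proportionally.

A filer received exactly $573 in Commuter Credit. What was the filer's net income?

$51,800

$573 is 573/5,730 of the full $5,730, so 5,157/5,730 of the $8,000 range has been used: income = $44,600 + $8,000 × 5,157/5,730 = $51,800.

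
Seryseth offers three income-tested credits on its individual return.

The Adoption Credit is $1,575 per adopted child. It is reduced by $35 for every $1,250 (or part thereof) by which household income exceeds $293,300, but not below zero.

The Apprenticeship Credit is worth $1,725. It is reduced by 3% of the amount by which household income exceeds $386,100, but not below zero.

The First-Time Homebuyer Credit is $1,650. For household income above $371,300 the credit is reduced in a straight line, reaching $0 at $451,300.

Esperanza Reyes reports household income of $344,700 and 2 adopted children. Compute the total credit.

Adoption Credit: base = 2 × $1,575 = $3,150. income exceeds $293,300 by $51,400, which is 42 full-or-partial $1,250 increments; reduction = 42 × $35 = $1,470, leaving $1,680.
Apprenticeship Credit: $344,700 is at or below the $386,100 threshold, so the full $1,725 applies.
First-Time Homebuyer Credit: $344,700 is at or below the $371,300 threshold, so the full $1,650 applies.
Total: $1,680 + $1,725 + $1,650 = $5,055.

$5,055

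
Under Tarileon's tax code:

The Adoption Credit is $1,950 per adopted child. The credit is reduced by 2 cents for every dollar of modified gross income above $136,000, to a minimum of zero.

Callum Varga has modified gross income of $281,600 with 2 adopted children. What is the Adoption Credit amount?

$988

Adoption Credit: base = 2 × $1,950 = $3,900. 2% of the $145,600 excess over $136,000 is $2,912; credit = $3,900 − $2,912 = $988.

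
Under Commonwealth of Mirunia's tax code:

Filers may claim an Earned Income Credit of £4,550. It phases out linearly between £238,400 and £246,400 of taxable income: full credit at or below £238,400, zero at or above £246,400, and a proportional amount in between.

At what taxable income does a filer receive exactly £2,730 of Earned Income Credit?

£241,600

£2,730 is 2,730/4,550 of the full £4,550, so 1,820/4,550 of the £8,000 range has been used: income = £238,400 + £8,000 × 1,820/4,550 = £241,600.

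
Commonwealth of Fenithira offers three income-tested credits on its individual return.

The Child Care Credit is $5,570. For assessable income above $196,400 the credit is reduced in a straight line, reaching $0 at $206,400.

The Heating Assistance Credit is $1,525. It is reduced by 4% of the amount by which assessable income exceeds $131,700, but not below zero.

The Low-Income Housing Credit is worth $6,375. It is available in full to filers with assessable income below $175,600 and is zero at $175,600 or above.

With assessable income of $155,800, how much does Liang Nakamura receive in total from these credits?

Child Care Credit: $155,800 is at or below the $196,400 threshold, so the full $5,570 applies.
Heating Assistance Credit: 4% of the $24,100 excess over $131,700 is $964; credit = $1,525 − $964 = $561.
Low-Income Housing Credit: $155,800 is below the $175,600 cutoff, so the full $6,375 applies.
Total: $5,570 + $561 + $6,375 = $12,506.

$12,506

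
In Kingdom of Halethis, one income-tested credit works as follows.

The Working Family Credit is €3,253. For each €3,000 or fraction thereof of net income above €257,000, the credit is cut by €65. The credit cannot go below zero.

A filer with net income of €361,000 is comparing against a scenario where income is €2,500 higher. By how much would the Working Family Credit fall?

€65

At €361,000 — income exceeds €257,000 by €104,000, which is 35 full-or-partial €3,000 increments; reduction = 35 × €65 = €2,275, leaving €978.
At €363,500 — income exceeds €257,000 by €106,500, which is 36 full-or-partial €3,000 increments; reduction = 36 × €65 = €2,340, leaving €913.
Lost: €978 − €913 = €65.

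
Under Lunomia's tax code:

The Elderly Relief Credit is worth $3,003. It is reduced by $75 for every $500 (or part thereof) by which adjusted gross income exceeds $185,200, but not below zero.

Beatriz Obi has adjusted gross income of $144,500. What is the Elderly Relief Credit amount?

Elderly Relief Credit: $144,500 is at or below the $185,200 threshold, so the full $3,003 applies.

$3,003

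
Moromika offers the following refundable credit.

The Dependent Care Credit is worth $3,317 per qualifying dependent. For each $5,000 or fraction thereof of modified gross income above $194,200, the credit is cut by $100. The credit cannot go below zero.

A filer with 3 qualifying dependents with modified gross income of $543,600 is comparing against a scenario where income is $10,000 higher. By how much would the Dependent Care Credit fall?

At $543,600 — base = 3 × $3,317 = $9,951. income exceeds $194,200 by $349,400, which is 70 full-or-partial $5,000 increments; reduction = 70 × $100 = $7,000, leaving $2,951.
At $553,600 — base = 3 × $3,317 = $9,951. income exceeds $194,200 by $359,400, which is 72 full-or-partial $5,000 increments; reduction = 72 × $100 = $7,200, leaving $2,751.
Lost: $2,951 − $2,751 = $200.

$200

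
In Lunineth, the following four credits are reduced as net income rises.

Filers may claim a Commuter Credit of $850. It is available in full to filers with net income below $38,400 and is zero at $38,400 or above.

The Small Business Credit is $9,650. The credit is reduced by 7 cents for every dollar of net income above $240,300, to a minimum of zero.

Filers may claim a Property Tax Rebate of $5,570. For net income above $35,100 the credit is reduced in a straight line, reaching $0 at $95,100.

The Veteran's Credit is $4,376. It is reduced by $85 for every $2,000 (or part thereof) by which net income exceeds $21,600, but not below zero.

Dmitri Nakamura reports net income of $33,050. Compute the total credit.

$19,936

Commuter Credit: $33,050 is below the $38,400 cutoff, so the full $850 applies.
Small Business Credit: $33,050 is at or below the $240,300 threshold, so the full $9,650 applies.
Property Tax Rebate: $33,050 is at or below the $35,100 threshold, so the full $5,570 applies.
Veteran's Credit: income exceeds $21,600 by $11,450, which is 6 full-or-partial $2,000 increments; reduction = 6 × $85 = $510, leaving $3,866.
Total: $850 + $9,650 + $5,570 + $3,866 = $19,936.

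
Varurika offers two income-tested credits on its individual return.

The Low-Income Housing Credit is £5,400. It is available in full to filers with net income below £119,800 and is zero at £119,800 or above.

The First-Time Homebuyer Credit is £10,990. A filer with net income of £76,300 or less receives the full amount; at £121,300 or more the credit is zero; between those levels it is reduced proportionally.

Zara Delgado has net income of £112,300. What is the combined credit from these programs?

Low-Income Housing Credit: £112,300 is below the £119,800 cutoff, so the full £5,400 applies.
First-Time Homebuyer Credit: £112,300 is £36,000 into a £45,000 phase-out range, leaving 9,000/45,000 of the credit: £10,990 × 9,000/45,000 = £2,198.
Total: £5,400 + £2,198 = £7,598.

£7,598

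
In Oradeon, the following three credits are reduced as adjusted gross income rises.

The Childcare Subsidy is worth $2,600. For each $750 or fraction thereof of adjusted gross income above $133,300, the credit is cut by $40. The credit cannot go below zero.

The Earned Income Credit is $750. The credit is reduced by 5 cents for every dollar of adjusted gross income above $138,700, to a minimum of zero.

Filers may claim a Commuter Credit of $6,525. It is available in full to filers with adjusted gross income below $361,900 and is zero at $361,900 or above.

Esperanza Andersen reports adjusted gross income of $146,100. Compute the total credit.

$8,785

Childcare Subsidy: income exceeds $133,300 by $12,800, which is 18 full-or-partial $750 increments; reduction = 18 × $40 = $720, leaving $1,880.
Earned Income Credit: 5% of the $7,400 excess over $138,700 is $370; credit = $750 − $370 = $380.
Commuter Credit: $146,100 is below the $361,900 cutoff, so the full $6,525 applies.
Total: $1,880 + $380 + $6,525 = $8,785.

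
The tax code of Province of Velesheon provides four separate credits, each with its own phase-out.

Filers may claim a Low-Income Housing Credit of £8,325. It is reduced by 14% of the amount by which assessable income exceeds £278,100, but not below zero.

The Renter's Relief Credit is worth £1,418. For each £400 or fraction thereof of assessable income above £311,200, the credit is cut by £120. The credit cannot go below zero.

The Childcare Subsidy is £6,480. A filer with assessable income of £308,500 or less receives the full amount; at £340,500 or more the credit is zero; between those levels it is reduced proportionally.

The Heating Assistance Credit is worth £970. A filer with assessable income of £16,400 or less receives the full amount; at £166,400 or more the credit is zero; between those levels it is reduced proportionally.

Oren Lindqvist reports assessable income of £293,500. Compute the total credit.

£14,067

Low-Income Housing Credit: 14% of the £15,400 excess over £278,100 is £2,156; credit = £8,325 − £2,156 = £6,169.
Renter's Relief Credit: £293,500 is at or below the £311,200 threshold, so the full £1,418 applies.
Childcare Subsidy: £293,500 is at or below the £308,500 threshold, so the full £6,480 applies.
Heating Assistance Credit: £293,500 is at or above £166,400, so the credit is £0.
Total: £6,169 + £1,418 + £6,480 + £0 = £14,067.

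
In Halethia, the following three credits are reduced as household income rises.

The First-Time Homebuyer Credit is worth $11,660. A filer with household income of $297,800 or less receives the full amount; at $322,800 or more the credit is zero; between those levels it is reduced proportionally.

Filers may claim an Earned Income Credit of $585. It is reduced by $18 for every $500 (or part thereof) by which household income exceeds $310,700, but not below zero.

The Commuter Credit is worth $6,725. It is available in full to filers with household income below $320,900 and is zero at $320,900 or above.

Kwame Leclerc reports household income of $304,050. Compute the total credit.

$16,055

First-Time Homebuyer Credit: $304,050 is $6,250 into a $25,000 phase-out range, leaving 18,750/25,000 of the credit: $11,660 × 18,750/25,000 = $8,745.
Earned Income Credit: $304,050 is at or below the $310,700 threshold, so the full $585 applies.
Commuter Credit: $304,050 is below the $320,900 cutoff, so the full $6,725 applies.
Total: $8,745 + $585 + $6,725 = $16,055.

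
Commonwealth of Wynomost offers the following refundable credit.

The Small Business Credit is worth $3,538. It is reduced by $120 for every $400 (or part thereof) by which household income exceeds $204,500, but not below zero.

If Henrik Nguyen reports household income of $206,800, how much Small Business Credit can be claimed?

$2,818

Small Business Credit: income exceeds $204,500 by $2,300, which is 6 full-or-partial $400 increments; reduction = 6 × $120 = $720, leaving $2,818.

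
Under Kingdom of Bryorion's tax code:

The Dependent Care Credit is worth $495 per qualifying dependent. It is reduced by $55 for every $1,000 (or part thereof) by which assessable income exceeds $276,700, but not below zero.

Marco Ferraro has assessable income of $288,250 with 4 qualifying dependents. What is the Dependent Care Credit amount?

Dependent Care Credit: base = 4 × $495 = $1,980. income exceeds $276,700 by $11,550, which is 12 full-or-partial $1,000 increments; reduction = 12 × $55 = $660, leaving $1,320.

$1,320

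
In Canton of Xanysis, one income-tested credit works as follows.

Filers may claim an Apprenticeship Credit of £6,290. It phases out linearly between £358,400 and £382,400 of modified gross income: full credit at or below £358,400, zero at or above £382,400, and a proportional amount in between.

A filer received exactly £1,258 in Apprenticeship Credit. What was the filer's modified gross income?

£1,258 is 1,258/6,290 of the full £6,290, so 5,032/6,290 of the £24,000 range has been used: income = £358,400 + £24,000 × 5,032/6,290 = £377,600.

£377,600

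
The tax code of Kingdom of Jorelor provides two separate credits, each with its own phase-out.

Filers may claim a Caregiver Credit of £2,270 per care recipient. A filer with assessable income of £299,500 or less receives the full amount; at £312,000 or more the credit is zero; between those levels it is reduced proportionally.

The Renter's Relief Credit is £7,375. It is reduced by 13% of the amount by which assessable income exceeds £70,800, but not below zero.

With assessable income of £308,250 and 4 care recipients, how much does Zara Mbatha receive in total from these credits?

Caregiver Credit: base = 4 × £2,270 = £9,080. £308,250 is £8,750 into a £12,500 phase-out range, leaving 3,750/12,500 of the credit: £9,080 × 3,750/12,500 = £2,724.
Renter's Relief Credit: 13% of the £237,450 excess over £70,800 is £30,868.50 ≥ base, so the credit is £0.
Total: £2,724 + £0 = £2,724.

£2,724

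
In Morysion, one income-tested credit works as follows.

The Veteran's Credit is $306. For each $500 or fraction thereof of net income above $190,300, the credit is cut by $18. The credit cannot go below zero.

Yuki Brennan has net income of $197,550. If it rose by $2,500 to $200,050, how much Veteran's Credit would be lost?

$36

At $197,550 — income exceeds $190,300 by $7,250, which is 15 full-or-partial $500 increments; reduction = 15 × $18 = $270, leaving $36.
At $200,050 — income exceeds $190,300 by $9,750 → 20 increments × $18 = $360 ≥ base, so the credit is $0.
Lost: $36 − $0 = $36.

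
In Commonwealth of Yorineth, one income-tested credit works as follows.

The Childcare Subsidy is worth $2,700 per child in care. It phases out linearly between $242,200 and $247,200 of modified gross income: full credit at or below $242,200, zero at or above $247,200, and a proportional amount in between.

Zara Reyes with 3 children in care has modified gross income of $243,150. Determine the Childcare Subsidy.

Childcare Subsidy: base = 3 × $2,700 = $8,100. $243,150 is $950 into a $5,000 phase-out range, leaving 4,050/5,000 of the credit: $8,100 × 4,050/5,000 = $6,561.

$6,561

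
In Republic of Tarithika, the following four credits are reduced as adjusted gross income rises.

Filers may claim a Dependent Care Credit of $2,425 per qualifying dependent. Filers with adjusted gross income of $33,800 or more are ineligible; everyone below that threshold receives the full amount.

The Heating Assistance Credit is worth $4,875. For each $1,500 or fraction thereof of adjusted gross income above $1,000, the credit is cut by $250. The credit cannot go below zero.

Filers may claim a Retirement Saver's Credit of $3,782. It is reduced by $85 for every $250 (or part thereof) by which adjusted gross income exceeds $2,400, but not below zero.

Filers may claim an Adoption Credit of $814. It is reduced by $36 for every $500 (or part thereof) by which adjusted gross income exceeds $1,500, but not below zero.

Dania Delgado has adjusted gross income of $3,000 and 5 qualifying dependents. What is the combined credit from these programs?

Dependent Care Credit: base = 5 × $2,425 = $12,125. $3,000 is below the $33,800 cutoff, so the full $12,125 applies.
Heating Assistance Credit: income exceeds $1,000 by $2,000, which is 2 full-or-partial $1,500 increments; reduction = 2 × $250 = $500, leaving $4,375.
Retirement Saver's Credit: income exceeds $2,400 by $600, which is 3 full-or-partial $250 increments; reduction = 3 × $85 = $255, leaving $3,527.
Adoption Credit: income exceeds $1,500 by $1,500, which is 3 full-or-partial $500 increments; reduction = 3 × $36 = $108, leaving $706.
Total: $12,125 + $4,375 + $3,527 + $706 = $20,733.

$20,733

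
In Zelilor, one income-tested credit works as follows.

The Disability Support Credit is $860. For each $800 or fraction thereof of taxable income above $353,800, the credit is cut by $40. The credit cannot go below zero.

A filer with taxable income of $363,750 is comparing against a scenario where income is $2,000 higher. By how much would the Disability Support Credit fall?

$80

At $363,750 — income exceeds $353,800 by $9,950, which is 13 full-or-partial $800 increments; reduction = 13 × $40 = $520, leaving $340.
At $365,750 — income exceeds $353,800 by $11,950, which is 15 full-or-partial $800 increments; reduction = 15 × $40 = $600, leaving $260.
Lost: $340 − $260 = $80.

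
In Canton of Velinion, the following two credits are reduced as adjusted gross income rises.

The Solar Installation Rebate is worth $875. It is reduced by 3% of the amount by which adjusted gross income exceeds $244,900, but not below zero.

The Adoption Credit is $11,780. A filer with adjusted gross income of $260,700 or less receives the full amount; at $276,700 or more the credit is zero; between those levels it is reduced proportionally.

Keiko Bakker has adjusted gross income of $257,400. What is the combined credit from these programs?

Solar Installation Rebate: 3% of the $12,500 excess over $244,900 is $375; credit = $875 − $375 = $500.
Adoption Credit: $257,400 is at or below the $260,700 threshold, so the full $11,780 applies.
Total: $500 + $11,780 = $12,280.

$12,280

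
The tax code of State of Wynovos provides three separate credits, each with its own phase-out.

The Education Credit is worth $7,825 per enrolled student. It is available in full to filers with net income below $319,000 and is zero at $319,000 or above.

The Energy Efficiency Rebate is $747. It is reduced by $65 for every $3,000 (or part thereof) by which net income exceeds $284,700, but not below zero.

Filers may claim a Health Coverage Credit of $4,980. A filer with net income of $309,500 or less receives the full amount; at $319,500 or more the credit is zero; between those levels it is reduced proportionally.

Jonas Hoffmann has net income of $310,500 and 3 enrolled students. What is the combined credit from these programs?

Education Credit: base = 3 × $7,825 = $23,475. $310,500 is below the $319,000 cutoff, so the full $23,475 applies.
Energy Efficiency Rebate: income exceeds $284,700 by $25,800, which is 9 full-or-partial $3,000 increments; reduction = 9 × $65 = $585, leaving $162.
Health Coverage Credit: $310,500 is $1,000 into a $10,000 phase-out range, leaving 9,000/10,000 of the credit: $4,980 × 9,000/10,000 = $4,482.
Total: $23,475 + $162 + $4,482 = $28,119.

$28,119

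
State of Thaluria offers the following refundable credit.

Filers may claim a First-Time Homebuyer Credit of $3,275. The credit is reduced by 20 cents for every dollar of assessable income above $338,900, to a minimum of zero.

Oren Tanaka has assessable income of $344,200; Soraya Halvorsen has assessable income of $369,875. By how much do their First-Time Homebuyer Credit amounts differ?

$2,215

Oren ($344,200): First-Time Homebuyer Credit: 20% of the $5,300 excess over $338,900 is $1,060; credit = $3,275 − $1,060 = $2,215.
Soraya ($369,875): First-Time Homebuyer Credit: 20% of the $30,975 excess over $338,900 is $6,195 ≥ base, so the credit is $0.
Difference: |$2,215 − $0| = $2,215.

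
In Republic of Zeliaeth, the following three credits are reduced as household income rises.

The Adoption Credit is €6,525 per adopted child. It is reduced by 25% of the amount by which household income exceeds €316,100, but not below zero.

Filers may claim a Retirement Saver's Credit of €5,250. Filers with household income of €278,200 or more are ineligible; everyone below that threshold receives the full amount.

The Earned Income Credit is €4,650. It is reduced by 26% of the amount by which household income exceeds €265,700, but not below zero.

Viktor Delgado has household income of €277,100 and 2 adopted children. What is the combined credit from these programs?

€19,986

Adoption Credit: base = 2 × €6,525 = €13,050. €277,100 is at or below the €316,100 threshold, so the full €13,050 applies.
Retirement Saver's Credit: €277,100 is below the €278,200 cutoff, so the full €5,250 applies.
Earned Income Credit: 26% of the €11,400 excess over €265,700 is €2,964; credit = €4,650 − €2,964 = €1,686.
Total: €13,050 + €5,250 + €1,686 = €19,986.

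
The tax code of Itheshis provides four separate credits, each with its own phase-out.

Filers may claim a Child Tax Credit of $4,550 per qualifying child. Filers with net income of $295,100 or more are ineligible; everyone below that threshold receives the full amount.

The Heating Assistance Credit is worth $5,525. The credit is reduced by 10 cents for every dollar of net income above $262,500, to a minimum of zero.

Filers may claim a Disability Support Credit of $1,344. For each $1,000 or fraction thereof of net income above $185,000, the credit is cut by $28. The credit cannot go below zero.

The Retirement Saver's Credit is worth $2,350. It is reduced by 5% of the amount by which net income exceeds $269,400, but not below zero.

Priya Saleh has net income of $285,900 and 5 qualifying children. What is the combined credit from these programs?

Child Tax Credit: base = 5 × $4,550 = $22,750. $285,900 is below the $295,100 cutoff, so the full $22,750 applies.
Heating Assistance Credit: 10% of the $23,400 excess over $262,500 is $2,340; credit = $5,525 − $2,340 = $3,185.
Disability Support Credit: income exceeds $185,000 by $100,900 → 101 increments × $28 = $2,828 ≥ base, so the credit is $0.
Retirement Saver's Credit: 5% of the $16,500 excess over $269,400 is $825; credit = $2,350 − $825 = $1,525.
Total: $22,750 + $3,185 + $0 + $1,525 = $27,460.

$27,460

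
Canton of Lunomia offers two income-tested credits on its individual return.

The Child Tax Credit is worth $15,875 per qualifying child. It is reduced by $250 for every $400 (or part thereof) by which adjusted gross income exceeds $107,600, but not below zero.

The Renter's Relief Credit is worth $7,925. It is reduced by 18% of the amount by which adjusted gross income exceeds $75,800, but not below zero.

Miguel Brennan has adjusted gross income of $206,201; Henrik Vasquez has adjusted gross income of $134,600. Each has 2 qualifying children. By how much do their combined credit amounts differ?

Miguel ($206,201): Child Tax Credit: base = 2 × $15,875 = $31,750. income exceeds $107,600 by $98,601 → 247 increments × $250 = $61,750 ≥ base, so the credit is $0. Renter's Relief Credit: 18% of the $130,401 excess over $75,800 is $23,472.18 ≥ base, so the credit is $0. total $0 + $0 = $0
Henrik ($134,600): Child Tax Credit: base = 2 × $15,875 = $31,750. income exceeds $107,600 by $27,000, which is 68 full-or-partial $400 increments; reduction = 68 × $250 = $17,000, leaving $14,750. Renter's Relief Credit: 18% of the $58,800 excess over $75,800 is $10,584 ≥ base, so the credit is $0. total $14,750 + $0 = $14,750
Difference: |$0 − $14,750| = $14,750.

$14,750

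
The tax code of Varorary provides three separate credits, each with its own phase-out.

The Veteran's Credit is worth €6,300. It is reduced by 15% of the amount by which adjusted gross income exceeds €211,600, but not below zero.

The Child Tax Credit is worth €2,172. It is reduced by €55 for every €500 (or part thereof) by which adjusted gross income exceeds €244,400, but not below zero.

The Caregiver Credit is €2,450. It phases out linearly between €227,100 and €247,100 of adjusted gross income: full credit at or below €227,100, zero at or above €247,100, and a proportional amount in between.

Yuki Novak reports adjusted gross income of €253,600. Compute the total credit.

€1,127

Veteran's Credit: 15% of the €42,000 excess over €211,600 is €6,300 ≥ base, so the credit is €0.
Child Tax Credit: income exceeds €244,400 by €9,200, which is 19 full-or-partial €500 increments; reduction = 19 × €55 = €1,045, leaving €1,127.
Caregiver Credit: €253,600 is at or above €247,100, so the credit is €0.
Total: €0 + €1,127 + €0 = €1,127.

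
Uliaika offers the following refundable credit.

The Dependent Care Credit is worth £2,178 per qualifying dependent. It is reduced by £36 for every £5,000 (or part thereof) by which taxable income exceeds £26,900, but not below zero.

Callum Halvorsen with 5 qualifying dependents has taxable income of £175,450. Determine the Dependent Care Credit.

£9,810

Dependent Care Credit: base = 5 × £2,178 = £10,890. income exceeds £26,900 by £148,550, which is 30 full-or-partial £5,000 increments; reduction = 30 × £36 = £1,080, leaving £9,810.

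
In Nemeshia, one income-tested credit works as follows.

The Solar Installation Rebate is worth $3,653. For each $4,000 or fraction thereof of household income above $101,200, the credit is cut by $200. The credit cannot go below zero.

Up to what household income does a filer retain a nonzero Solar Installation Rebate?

$173,200

After 18 increments the reduction is 18 × $200 = $3,600, leaving $53; one more increment wipes it out. Increment 18 ends at excess 18 × $4,000 = $72,000, so the highest qualifying income is $101,200 + $72,000 = $173,200.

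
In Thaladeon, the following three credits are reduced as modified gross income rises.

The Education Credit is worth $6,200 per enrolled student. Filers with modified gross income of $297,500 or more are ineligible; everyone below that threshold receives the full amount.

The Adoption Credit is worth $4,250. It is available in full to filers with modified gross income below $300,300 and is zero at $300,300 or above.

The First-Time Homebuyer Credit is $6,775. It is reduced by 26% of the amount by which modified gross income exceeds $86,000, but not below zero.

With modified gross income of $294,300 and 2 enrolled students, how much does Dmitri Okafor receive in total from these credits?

Education Credit: base = 2 × $6,200 = $12,400. $294,300 is below the $297,500 cutoff, so the full $12,400 applies.
Adoption Credit: $294,300 is below the $300,300 cutoff, so the full $4,250 applies.
First-Time Homebuyer Credit: 26% of the $208,300 excess over $86,000 is $54,158 ≥ base, so the credit is $0.
Total: $12,400 + $4,250 + $0 = $16,650.

$16,650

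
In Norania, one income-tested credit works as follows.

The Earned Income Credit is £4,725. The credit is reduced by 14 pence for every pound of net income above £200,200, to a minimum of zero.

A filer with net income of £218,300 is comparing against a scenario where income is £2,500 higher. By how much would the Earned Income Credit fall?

£350

At £218,300 — 14% of the £18,100 excess over £200,200 is £2,534; credit = £4,725 − £2,534 = £2,191.
At £220,800 — 14% of the £20,600 excess over £200,200 is £2,884; credit = £4,725 − £2,884 = £1,841.
Lost: £2,191 − £1,841 = £350.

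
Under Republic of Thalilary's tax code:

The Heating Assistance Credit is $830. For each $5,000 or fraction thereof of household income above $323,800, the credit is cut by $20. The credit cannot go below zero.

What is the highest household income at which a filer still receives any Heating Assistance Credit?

After 41 increments the reduction is 41 × $20 = $820, leaving $10; one more increment wipes it out. Increment 41 ends at excess 41 × $5,000 = $205,000, so the highest qualifying income is $323,800 + $205,000 = $528,800.

$528,800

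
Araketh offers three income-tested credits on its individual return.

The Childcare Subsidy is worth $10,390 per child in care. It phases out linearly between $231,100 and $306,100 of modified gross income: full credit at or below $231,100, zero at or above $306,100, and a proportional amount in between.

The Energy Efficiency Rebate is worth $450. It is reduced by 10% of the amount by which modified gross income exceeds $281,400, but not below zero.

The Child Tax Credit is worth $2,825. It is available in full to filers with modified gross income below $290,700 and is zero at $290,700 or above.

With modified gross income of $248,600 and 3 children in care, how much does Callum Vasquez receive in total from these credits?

Childcare Subsidy: base = 3 × $10,390 = $31,170. $248,600 is $17,500 into a $75,000 phase-out range, leaving 57,500/75,000 of the credit: $31,170 × 57,500/75,000 = $23,897.
Energy Efficiency Rebate: $248,600 is at or below the $281,400 threshold, so the full $450 applies.
Child Tax Credit: $248,600 is below the $290,700 cutoff, so the full $2,825 applies.
Total: $23,897 + $450 + $2,825 = $27,172.

$27,172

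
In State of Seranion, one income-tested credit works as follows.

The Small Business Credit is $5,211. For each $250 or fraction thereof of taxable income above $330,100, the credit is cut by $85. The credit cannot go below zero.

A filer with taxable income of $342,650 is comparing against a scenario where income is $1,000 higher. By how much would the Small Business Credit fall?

At $342,650 — income exceeds $330,100 by $12,550, which is 51 full-or-partial $250 increments; reduction = 51 × $85 = $4,335, leaving $876.
At $343,650 — income exceeds $330,100 by $13,550, which is 55 full-or-partial $250 increments; reduction = 55 × $85 = $4,675, leaving $536.
Lost: $876 − $536 = $340.

$340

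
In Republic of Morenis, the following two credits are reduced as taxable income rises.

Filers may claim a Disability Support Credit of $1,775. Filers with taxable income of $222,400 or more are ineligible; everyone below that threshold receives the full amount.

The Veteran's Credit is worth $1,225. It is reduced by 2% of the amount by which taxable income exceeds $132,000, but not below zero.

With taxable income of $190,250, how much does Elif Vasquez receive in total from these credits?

Disability Support Credit: $190,250 is below the $222,400 cutoff, so the full $1,775 applies.
Veteran's Credit: 2% of the $58,250 excess over $132,000 is $1,165; credit = $1,225 − $1,165 = $60.
Total: $1,775 + $60 = $1,835.

$1,835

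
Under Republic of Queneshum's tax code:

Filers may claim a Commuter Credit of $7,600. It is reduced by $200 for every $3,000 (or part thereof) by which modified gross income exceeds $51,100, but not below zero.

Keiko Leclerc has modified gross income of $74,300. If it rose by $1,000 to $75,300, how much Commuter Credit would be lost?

At $74,300 — income exceeds $51,100 by $23,200, which is 8 full-or-partial $3,000 increments; reduction = 8 × $200 = $1,600, leaving $6,000.
At $75,300 — income exceeds $51,100 by $24,200, which is 9 full-or-partial $3,000 increments; reduction = 9 × $200 = $1,800, leaving $5,800.
Lost: $6,000 − $5,800 = $200.

$200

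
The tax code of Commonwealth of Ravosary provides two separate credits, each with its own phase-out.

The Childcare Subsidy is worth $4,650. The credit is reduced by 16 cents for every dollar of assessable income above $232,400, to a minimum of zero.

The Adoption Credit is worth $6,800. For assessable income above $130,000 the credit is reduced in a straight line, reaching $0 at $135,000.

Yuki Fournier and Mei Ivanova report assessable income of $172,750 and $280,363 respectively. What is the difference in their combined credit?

$4,650

Yuki ($172,750): Childcare Subsidy: $172,750 is at or below the $232,400 threshold, so the full $4,650 applies. Adoption Credit: $172,750 is at or above $135,000, so the credit is $0. total $4,650 + $0 = $4,650
Mei ($280,363): Childcare Subsidy: 16% of the $47,963 excess over $232,400 is $7,674.08 ≥ base, so the credit is $0. Adoption Credit: $280,363 is at or above $135,000, so the credit is $0. total $0 + $0 = $0
Difference: |$4,650 − $0| = $4,650.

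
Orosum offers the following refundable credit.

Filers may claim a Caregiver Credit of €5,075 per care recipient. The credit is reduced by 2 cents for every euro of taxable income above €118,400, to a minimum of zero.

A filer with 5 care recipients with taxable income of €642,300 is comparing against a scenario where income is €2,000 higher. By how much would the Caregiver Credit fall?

€40

At €642,300 — base = 5 × €5,075 = €25,375. 2% of the €523,900 excess over €118,400 is €10,478; credit = €25,375 − €10,478 = €14,897.
At €644,300 — base = 5 × €5,075 = €25,375. 2% of the €525,900 excess over €118,400 is €10,518; credit = €25,375 − €10,518 = €14,857.
Lost: €14,897 − €14,857 = €40.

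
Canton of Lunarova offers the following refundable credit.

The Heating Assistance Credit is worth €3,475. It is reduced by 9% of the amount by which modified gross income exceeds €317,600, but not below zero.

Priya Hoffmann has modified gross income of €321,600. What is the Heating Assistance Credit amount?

Heating Assistance Credit: 9% of the €4,000 excess over €317,600 is €360; credit = €3,475 − €360 = €3,115.

€3,115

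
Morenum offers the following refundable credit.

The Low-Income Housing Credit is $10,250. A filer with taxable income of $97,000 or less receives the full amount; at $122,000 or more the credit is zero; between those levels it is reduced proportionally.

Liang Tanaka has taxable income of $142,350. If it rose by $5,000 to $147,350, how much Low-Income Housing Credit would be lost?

At $142,350 — $142,350 is at or above $122,000, so the credit is $0.
At $147,350 — $147,350 is at or above $122,000, so the credit is $0.
Lost: $0 − $0 = $0.

$0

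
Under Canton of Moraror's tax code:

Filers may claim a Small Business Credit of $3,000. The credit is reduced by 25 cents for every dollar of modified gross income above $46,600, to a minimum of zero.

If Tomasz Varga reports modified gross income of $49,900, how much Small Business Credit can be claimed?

Small Business Credit: 25% of the $3,300 excess over $46,600 is $825; credit = $3,000 − $825 = $2,175.

$2,175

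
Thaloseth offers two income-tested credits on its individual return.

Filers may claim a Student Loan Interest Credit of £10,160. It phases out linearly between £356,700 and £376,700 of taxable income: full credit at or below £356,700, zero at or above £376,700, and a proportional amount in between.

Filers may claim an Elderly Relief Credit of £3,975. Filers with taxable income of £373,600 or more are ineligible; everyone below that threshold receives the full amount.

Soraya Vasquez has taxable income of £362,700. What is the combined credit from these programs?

£11,087

Student Loan Interest Credit: £362,700 is £6,000 into a £20,000 phase-out range, leaving 14,000/20,000 of the credit: £10,160 × 14,000/20,000 = £7,112.
Elderly Relief Credit: £362,700 is below the £373,600 cutoff, so the full £3,975 applies.
Total: £7,112 + £3,975 = £11,087.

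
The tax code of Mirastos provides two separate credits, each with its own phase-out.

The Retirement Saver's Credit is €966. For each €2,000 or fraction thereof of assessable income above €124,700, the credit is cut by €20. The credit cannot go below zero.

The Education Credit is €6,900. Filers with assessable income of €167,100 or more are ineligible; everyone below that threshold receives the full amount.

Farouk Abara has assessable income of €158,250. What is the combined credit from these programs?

€7,526

Retirement Saver's Credit: income exceeds €124,700 by €33,550, which is 17 full-or-partial €2,000 increments; reduction = 17 × €20 = €340, leaving €626.
Education Credit: €158,250 is below the €167,100 cutoff, so the full €6,900 applies.
Total: €626 + €6,900 = €7,526.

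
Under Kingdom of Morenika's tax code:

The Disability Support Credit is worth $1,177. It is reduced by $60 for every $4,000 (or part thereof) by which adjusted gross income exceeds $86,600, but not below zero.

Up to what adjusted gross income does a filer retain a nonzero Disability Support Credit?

After 19 increments the reduction is 19 × $60 = $1,140, leaving $37; one more increment wipes it out. Increment 19 ends at excess 19 × $4,000 = $76,000, so the highest qualifying income is $86,600 + $76,000 = $162,600.

$162,600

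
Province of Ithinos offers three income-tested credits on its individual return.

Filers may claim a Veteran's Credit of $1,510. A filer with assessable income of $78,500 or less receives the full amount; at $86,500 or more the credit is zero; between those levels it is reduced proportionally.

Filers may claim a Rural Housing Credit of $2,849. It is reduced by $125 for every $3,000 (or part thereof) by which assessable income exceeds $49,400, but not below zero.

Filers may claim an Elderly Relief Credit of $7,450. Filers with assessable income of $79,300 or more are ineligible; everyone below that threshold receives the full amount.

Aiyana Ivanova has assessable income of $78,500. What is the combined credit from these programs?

Veteran's Credit: $78,500 is at or below the $78,500 threshold, so the full $1,510 applies.
Rural Housing Credit: income exceeds $49,400 by $29,100, which is 10 full-or-partial $3,000 increments; reduction = 10 × $125 = $1,250, leaving $1,599.
Elderly Relief Credit: $78,500 is below the $79,300 cutoff, so the full $7,450 applies.
Total: $1,510 + $1,599 + $7,450 = $10,559.

$10,559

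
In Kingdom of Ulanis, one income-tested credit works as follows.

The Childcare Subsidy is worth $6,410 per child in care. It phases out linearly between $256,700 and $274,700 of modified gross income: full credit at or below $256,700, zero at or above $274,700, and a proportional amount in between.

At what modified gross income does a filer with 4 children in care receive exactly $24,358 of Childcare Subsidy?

Full credit = 4 × $6,410 = $25,640.
$24,358 is 24,358/25,640 of the full $25,640, so 1,282/25,640 of the $18,000 range has been used: income = $256,700 + $18,000 × 1,282/25,640 = $257,600.

$257,600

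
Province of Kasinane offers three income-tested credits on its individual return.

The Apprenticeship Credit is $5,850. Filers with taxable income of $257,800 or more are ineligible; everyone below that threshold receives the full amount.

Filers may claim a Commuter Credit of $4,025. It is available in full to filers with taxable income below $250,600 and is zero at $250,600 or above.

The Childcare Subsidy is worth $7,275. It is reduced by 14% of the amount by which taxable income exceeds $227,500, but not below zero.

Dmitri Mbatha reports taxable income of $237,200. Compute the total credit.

$15,792

Apprenticeship Credit: $237,200 is below the $257,800 cutoff, so the full $5,850 applies.
Commuter Credit: $237,200 is below the $250,600 cutoff, so the full $4,025 applies.
Childcare Subsidy: 14% of the $9,700 excess over $227,500 is $1,358; credit = $7,275 − $1,358 = $5,917.
Total: $5,850 + $4,025 + $5,917 = $15,792.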